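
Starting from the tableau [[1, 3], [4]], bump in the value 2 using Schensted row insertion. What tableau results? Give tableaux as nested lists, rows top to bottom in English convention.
In row 1, 2 replaces 3 (the leftmost entry greater than 2); 3 is bumped to row 2. In row 2, 3 replaces 4 (the leftmost entry greater than 3); 4 is bumped to row 3. 4 starts a new row 3. The new tableau is [[1, 2], [3], [4]].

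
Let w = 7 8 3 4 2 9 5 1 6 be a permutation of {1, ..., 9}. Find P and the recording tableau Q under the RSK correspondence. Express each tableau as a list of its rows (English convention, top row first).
P = [[1, 4, 5, 6], [2, 8, 9], [3], [7]], Q = [[1, 2, 6, 9], [3, 4, 7], [5], [8]]

Insert each entry of the permutation into P by Schensted row insertion, recording in Q the position of each new cell.

After inserting 7: P = [[7]].
After inserting 8: P = [[7, 8]].
After inserting 3: P = [[3, 8], [7]].
After inserting 4: P = [[3, 4], [7, 8]].
After inserting 2: P = [[2, 4], [3, 8], [7]].
After inserting 9: P = [[2, 4, 9], [3, 8], [7]].
After inserting 5: P = [[2, 4, 5], [3, 8, 9], [7]].
After inserting 1: P = [[1, 4, 5], [2, 8, 9], [3], [7]].
After inserting 6: P = [[1, 4, 5, 6], [2, 8, 9], [3], [7]].

So P = [[1, 4, 5, 6], [2, 8, 9], [3], [7]], Q = [[1, 2, 6, 9], [3, 4, 7], [5], [8]].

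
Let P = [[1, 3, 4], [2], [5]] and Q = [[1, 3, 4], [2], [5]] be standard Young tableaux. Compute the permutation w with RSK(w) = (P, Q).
5 2 3 4 1

Reverse the RSK construction: for i from n down to 1, find the cell of Q containing i, remove the entry at that cell from P, and reverse-bump it up through P; the value ejected from row 1 is w(i).

Step i=5: Q has 5 at row 3, column 1; remove 5 from row 3 of P and reverse-bump: 5 enters row 2 and ejects 2; 2 enters row 1 and ejects 1. So w(5) = 1. P is now [[2, 3, 4], [5]].
Step i=4: Q has 4 at row 1, column 3; remove that cell from P, ejecting 4. So w(4) = 4. P is now [[2, 3], [5]].
Step i=3: Q has 3 at row 1, column 2; remove that cell from P, ejecting 3. So w(3) = 3. P is now [[2], [5]].
Step i=2: Q has 2 at row 2, column 1; remove 5 from row 2 of P and reverse-bump: 5 enters row 1 and ejects 2. So w(2) = 2. P is now [[5]].
Step i=1: Q has 1 at row 1, column 1; remove that cell from P, ejecting 5. So w(1) = 5. P is now [].

So w = 5 2 3 4 1.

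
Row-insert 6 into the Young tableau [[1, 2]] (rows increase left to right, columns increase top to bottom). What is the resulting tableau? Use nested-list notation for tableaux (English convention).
[[1, 2, 6]]

6 is larger than every entry of row 1, so it is appended to row 1. The new tableau is [[1, 2, 6]].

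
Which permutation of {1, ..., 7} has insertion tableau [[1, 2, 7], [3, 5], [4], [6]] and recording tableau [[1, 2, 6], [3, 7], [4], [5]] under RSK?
Reverse the RSK construction: for i from n down to 1, find the cell of Q containing i, remove the entry at that cell from P, and reverse-bump it up through P; the value ejected from row 1 is w(i).

Step i=7: Q has 7 at row 2, column 2; remove 5 from row 2 of P and reverse-bump: 5 enters row 1 and ejects 2. So w(7) = 2. P is now [[1, 5, 7], [3], [4], [6]].
Step i=6: Q has 6 at row 1, column 3; remove that cell from P, ejecting 7. So w(6) = 7. P is now [[1, 5], [3], [4], [6]].
Step i=5: Q has 5 at row 4, column 1; remove 6 from row 4 of P and reverse-bump: 6 enters row 3 and ejects 4; 4 enters row 2 and ejects 3; 3 enters row 1 and ejects 1. So w(5) = 1. P is now [[3, 5], [4], [6]].
Step i=4: Q has 4 at row 3, column 1; remove 6 from row 3 of P and reverse-bump: 6 enters row 2 and ejects 4; 4 enters row 1 and ejects 3. So w(4) = 3. P is now [[4, 5], [6]].
Step i=3: Q has 3 at row 2, column 1; remove 6 from row 2 of P and reverse-bump: 6 enters row 1 and ejects 5. So w(3) = 5. P is now [[4, 6]].
Step i=2: Q has 2 at row 1, column 2; remove that cell from P, ejecting 6. So w(2) = 6. P is now [[4]].
Step i=1: Q has 1 at row 1, column 1; remove that cell from P, ejecting 4. So w(1) = 4. P is now [].

So w = 4 6 5 3 1 7 2.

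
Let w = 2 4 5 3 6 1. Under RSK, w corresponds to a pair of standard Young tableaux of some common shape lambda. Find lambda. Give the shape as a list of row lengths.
RSK row insertion gives P = [[1, 3, 5, 6], [2], [4]], which has shape [4, 1, 1].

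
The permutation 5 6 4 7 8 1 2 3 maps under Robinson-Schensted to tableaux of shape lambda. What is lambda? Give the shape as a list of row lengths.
[4, 3, 1]

Row-insert each entry into an empty tableau.

After inserting 5: P = [[5]].
After inserting 6: P = [[5, 6]].
After inserting 4: P = [[4, 6], [5]].
After inserting 7: P = [[4, 6, 7], [5]].
After inserting 8: P = [[4, 6, 7, 8], [5]].
After inserting 1: P = [[1, 6, 7, 8], [4], [5]].
After inserting 2: P = [[1, 2, 7, 8], [4, 6], [5]].
After inserting 3: P = [[1, 2, 3, 8], [4, 6, 7], [5]].

The final insertion tableau P = [[1, 2, 3, 8], [4, 6, 7], [5]] has shape [4, 3, 1].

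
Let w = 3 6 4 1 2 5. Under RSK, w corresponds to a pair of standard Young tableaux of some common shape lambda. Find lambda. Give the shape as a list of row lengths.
[3, 2, 1]

RSK row insertion gives P = [[1, 2, 5], [3, 4], [6]], which has shape [3, 2, 1].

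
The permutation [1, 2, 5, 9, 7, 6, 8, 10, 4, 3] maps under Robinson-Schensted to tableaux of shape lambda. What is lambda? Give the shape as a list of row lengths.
Row-insert each entry into an empty tableau.

After inserting 1: P = [[1]].
After inserting 2: P = [[1, 2]].
After inserting 5: P = [[1, 2, 5]].
After inserting 9: P = [[1, 2, 5, 9]].
After inserting 7: P = [[1, 2, 5, 7], [9]].
After inserting 6: P = [[1, 2, 5, 6], [7], [9]].
After inserting 8: P = [[1, 2, 5, 6, 8], [7], [9]].
After inserting 10: P = [[1, 2, 5, 6, 8, 10], [7], [9]].
After inserting 4: P = [[1, 2, 4, 6, 8, 10], [5], [7], [9]].
After inserting 3: P = [[1, 2, 3, 6, 8, 10], [4], [5], [7], [9]].

The final insertion tableau P = [[1, 2, 3, 6, 8, 10], [4], [5], [7], [9]] has shape [6, 1, 1, 1, 1].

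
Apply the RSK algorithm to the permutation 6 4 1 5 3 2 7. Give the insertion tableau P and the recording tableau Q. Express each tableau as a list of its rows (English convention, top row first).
P = [[1, 2, 7], [3, 5], [4], [6]], Q = [[1, 4, 7], [2, 5], [3], [6]]

Insert each entry of the permutation into P by Schensted row insertion, recording in Q the position of each new cell.

After inserting 6: P = [[6]].
After inserting 4: P = [[4], [6]].
After inserting 1: P = [[1], [4], [6]].
After inserting 5: P = [[1, 5], [4], [6]].
After inserting 3: P = [[1, 3], [4, 5], [6]].
After inserting 2: P = [[1, 2], [3, 5], [4], [6]].
After inserting 7: P = [[1, 2, 7], [3, 5], [4], [6]].

So P = [[1, 2, 7], [3, 5], [4], [6]], Q = [[1, 4, 7], [2, 5], [3], [6]].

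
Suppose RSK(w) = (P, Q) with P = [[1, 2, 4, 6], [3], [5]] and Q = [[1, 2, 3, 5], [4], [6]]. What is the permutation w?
1 3 5 4 6 2

Reverse the RSK construction: for i from n down to 1, find the cell of Q containing i, remove the entry at that cell from P, and reverse-bump it up through P; the value ejected from row 1 is w(i).

Step i=6: Q has 6 at row 3, column 1; remove 5 from row 3 of P and reverse-bump: 5 enters row 2 and ejects 3; 3 enters row 1 and ejects 2. So w(6) = 2. P is now [[1, 3, 4, 6], [5]].
Step i=5: Q has 5 at row 1, column 4; remove that cell from P, ejecting 6. So w(5) = 6. P is now [[1, 3, 4], [5]].
Step i=4: Q has 4 at row 2, column 1; remove 5 from row 2 of P and reverse-bump: 5 enters row 1 and ejects 4. So w(4) = 4. P is now [[1, 3, 5]].
Step i=3: Q has 3 at row 1, column 3; remove that cell from P, ejecting 5. So w(3) = 5. P is now [[1, 3]].
Step i=2: Q has 2 at row 1, column 2; remove that cell from P, ejecting 3. So w(2) = 3. P is now [[1]].
Step i=1: Q has 1 at row 1, column 1; remove that cell from P, ejecting 1. So w(1) = 1. P is now [].

So w = 1 3 5 4 6 2.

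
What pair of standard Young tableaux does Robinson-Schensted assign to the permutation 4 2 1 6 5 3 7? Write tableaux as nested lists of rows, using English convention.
P = [[1, 3, 7], [2, 5], [4, 6]], Q = [[1, 4, 7], [2, 5], [3, 6]]

Insert each entry of the permutation into P by Schensted row insertion, recording in Q the position of each new cell.

Insert 4: appended to row 1. P = [[4]], Q = [[1]].
Insert 2: 2 bumps 4 from row 1; 4 starts row 2. P = [[2], [4]], Q = [[1], [2]].
Insert 1: 1 bumps 2 from row 1; 2 bumps 4 from row 2; 4 starts row 3. P = [[1], [2], [4]], Q = [[1], [2], [3]].
Insert 6: appended to row 1. P = [[1, 6], [2], [4]], Q = [[1, 4], [2], [3]].
Insert 5: 5 bumps 6 from row 1; 6 appends to row 2. P = [[1, 5], [2, 6], [4]], Q = [[1, 4], [2, 5], [3]].
Insert 3: 3 bumps 5 from row 1; 5 bumps 6 from row 2; 6 appends to row 3. P = [[1, 3], [2, 5], [4, 6]], Q = [[1, 4], [2, 5], [3, 6]].
Insert 7: appended to row 1. P = [[1, 3, 7], [2, 5], [4, 6]], Q = [[1, 4, 7], [2, 5], [3, 6]].

So P = [[1, 3, 7], [2, 5], [4, 6]], Q = [[1, 4, 7], [2, 5], [3, 6]].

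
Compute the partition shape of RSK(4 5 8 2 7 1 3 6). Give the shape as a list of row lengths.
RSK row insertion gives P = [[1, 3, 6], [2, 5, 7], [4, 8]], which has shape [3, 3, 2].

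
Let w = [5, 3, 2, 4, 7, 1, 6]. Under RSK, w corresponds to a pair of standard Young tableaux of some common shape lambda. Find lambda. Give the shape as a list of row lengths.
Row-insert each entry into an empty tableau.

After inserting 5: P = [[5]].
After inserting 3: P = [[3], [5]].
After inserting 2: P = [[2], [3], [5]].
After inserting 4: P = [[2, 4], [3], [5]].
After inserting 7: P = [[2, 4, 7], [3], [5]].
After inserting 1: P = [[1, 4, 7], [2], [3], [5]].
After inserting 6: P = [[1, 4, 6], [2, 7], [3], [5]].

The final insertion tableau P = [[1, 4, 6], [2, 7], [3], [5]] has shape [3, 2, 1, 1].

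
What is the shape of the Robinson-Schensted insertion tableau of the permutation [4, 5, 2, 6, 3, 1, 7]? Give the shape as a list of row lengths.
Row-insert each entry into an empty tableau.

After inserting 4: P = [[4]].
After inserting 5: P = [[4, 5]].
After inserting 2: P = [[2, 5], [4]].
After inserting 6: P = [[2, 5, 6], [4]].
After inserting 3: P = [[2, 3, 6], [4, 5]].
After inserting 1: P = [[1, 3, 6], [2, 5], [4]].
After inserting 7: P = [[1, 3, 6, 7], [2, 5], [4]].

The final insertion tableau P = [[1, 3, 6, 7], [2, 5], [4]] has shape [4, 2, 1].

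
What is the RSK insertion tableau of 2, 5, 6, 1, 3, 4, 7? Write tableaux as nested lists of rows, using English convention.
After inserting 2: P = [[2]].
After inserting 5: P = [[2, 5]].
After inserting 6: P = [[2, 5, 6]].
After inserting 1: P = [[1, 5, 6], [2]].
After inserting 3: P = [[1, 3, 6], [2, 5]].
After inserting 4: P = [[1, 3, 4], [2, 5, 6]].
After inserting 7: P = [[1, 3, 4, 7], [2, 5, 6]].

So P = [[1, 3, 4, 7], [2, 5, 6]].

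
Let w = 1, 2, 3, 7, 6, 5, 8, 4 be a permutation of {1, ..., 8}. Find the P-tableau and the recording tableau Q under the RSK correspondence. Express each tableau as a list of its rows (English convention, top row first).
Insert each entry of the permutation into P by Schensted row insertion, recording in Q the position of each new cell.

Insert 1: appended to row 1. P = [[1]].
Insert 2: appended to row 1. P = [[1, 2]].
Insert 3: appended to row 1. P = [[1, 2, 3]].
Insert 7: appended to row 1. P = [[1, 2, 3, 7]].
Insert 6: 6 bumps 7 from row 1; 7 starts row 2. P = [[1, 2, 3, 6], [7]].
Insert 5: 5 bumps 6 from row 1; 6 bumps 7 from row 2; 7 starts row 3. P = [[1, 2, 3, 5], [6], [7]].
Insert 8: appended to row 1. P = [[1, 2, 3, 5, 8], [6], [7]].
Insert 4: 4 bumps 5 from row 1; 5 bumps 6 from row 2; 6 bumps 7 from row 3; 7 starts row 4. P = [[1, 2, 3, 4, 8], [5], [6], [7]].

So P = [[1, 2, 3, 4, 8], [5], [6], [7]], Q = [[1, 2, 3, 4, 7], [5], [6], [8]].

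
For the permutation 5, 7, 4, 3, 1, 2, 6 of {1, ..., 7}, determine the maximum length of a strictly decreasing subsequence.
4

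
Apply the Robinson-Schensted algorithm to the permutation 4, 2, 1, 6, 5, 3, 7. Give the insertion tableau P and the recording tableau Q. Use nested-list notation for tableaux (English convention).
P = [[1, 3, 7], [2, 5], [4, 6]], Q = [[1, 4, 7], [2, 5], [3, 6]]

Insert each entry of the permutation into P by Schensted row insertion, recording in Q the position of each new cell.

Insert 4: appended to row 1. P = [[4]].
Insert 2: 2 bumps 4 from row 1; 4 starts row 2. P = [[2], [4]].
Insert 1: 1 bumps 2 from row 1; 2 bumps 4 from row 2; 4 starts row 3. P = [[1], [2], [4]].
Insert 6: appended to row 1. P = [[1, 6], [2], [4]].
Insert 5: 5 bumps 6 from row 1; 6 appends to row 2. P = [[1, 5], [2, 6], [4]].
Insert 3: 3 bumps 5 from row 1; 5 bumps 6 from row 2; 6 appends to row 3. P = [[1, 3], [2, 5], [4, 6]].
Insert 7: appended to row 1. P = [[1, 3, 7], [2, 5], [4, 6]].

So P = [[1, 3, 7], [2, 5], [4, 6]], Q = [[1, 4, 7], [2, 5], [3, 6]].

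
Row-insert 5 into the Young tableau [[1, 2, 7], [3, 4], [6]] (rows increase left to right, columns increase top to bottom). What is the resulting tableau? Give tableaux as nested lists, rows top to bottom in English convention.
In row 1, 5 replaces 7 (the leftmost entry greater than 5); 7 is bumped to row 2. 7 is appended to row 2. The new tableau is [[1, 2, 5], [3, 4, 7], [6]].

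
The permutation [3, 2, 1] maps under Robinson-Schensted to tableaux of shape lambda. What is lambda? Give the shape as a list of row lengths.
Row-insert each entry into an empty tableau.

After inserting 3: P = [[3]].
After inserting 2: P = [[2], [3]].
After inserting 1: P = [[1], [2], [3]].

The final insertion tableau P = [[1], [2], [3]] has shape [1, 1, 1].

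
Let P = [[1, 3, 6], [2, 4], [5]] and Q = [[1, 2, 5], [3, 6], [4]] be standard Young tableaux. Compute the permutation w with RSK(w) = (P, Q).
2 5 4 1 6 3

Reverse the RSK construction: for i from n down to 1, find the cell of Q containing i, remove the entry at that cell from P, and reverse-bump it up through P; the value ejected from row 1 is w(i).

Step i=6: Q has 6 at row 2, column 2; remove 4 from row 2 of P and reverse-bump: 4 enters row 1 and ejects 3. So w(6) = 3. P is now [[1, 4, 6], [2], [5]].
Step i=5: Q has 5 at row 1, column 3; remove that cell from P, ejecting 6. So w(5) = 6. P is now [[1, 4], [2], [5]].
Step i=4: Q has 4 at row 3, column 1; remove 5 from row 3 of P and reverse-bump: 5 enters row 2 and ejects 2; 2 enters row 1 and ejects 1. So w(4) = 1. P is now [[2, 4], [5]].
Step i=3: Q has 3 at row 2, column 1; remove 5 from row 2 of P and reverse-bump: 5 enters row 1 and ejects 4. So w(3) = 4. P is now [[2, 5]].
Step i=2: Q has 2 at row 1, column 2; remove that cell from P, ejecting 5. So w(2) = 5. P is now [[2]].
Step i=1: Q has 1 at row 1, column 1; remove that cell from P, ejecting 2. So w(1) = 2. P is now [].

So w = 2 5 4 1 6 3.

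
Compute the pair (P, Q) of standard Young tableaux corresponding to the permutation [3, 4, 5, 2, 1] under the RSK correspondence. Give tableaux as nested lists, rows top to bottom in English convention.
Insert each entry of the permutation into P by Schensted row insertion, recording in Q the position of each new cell.

Insert 3: appended to row 1. P = [[3]], Q = [[1]].
Insert 4: appended to row 1. P = [[3, 4]], Q = [[1, 2]].
Insert 5: appended to row 1. P = [[3, 4, 5]], Q = [[1, 2, 3]].
Insert 2: 2 bumps 3 from row 1; 3 starts row 2. P = [[2, 4, 5], [3]], Q = [[1, 2, 3], [4]].
Insert 1: 1 bumps 2 from row 1; 2 bumps 3 from row 2; 3 starts row 3. P = [[1, 4, 5], [2], [3]], Q = [[1, 2, 3], [4], [5]].

So P = [[1, 4, 5], [2], [3]], Q = [[1, 2, 3], [4], [5]].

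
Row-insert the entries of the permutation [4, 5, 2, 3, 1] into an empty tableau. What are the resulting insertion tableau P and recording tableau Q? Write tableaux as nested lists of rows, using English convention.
Insert each entry of the permutation into P by Schensted row insertion, recording in Q the position of each new cell.

Insert 4: appended to row 1. P = [[4]].
Insert 5: appended to row 1. P = [[4, 5]].
Insert 2: 2 bumps 4 from row 1; 4 starts row 2. P = [[2, 5], [4]].
Insert 3: 3 bumps 5 from row 1; 5 appends to row 2. P = [[2, 3], [4, 5]].
Insert 1: 1 bumps 2 from row 1; 2 bumps 4 from row 2; 4 starts row 3. P = [[1, 3], [2, 5], [4]].

So P = [[1, 3], [2, 5], [4]], Q = [[1, 2], [3, 4], [5]].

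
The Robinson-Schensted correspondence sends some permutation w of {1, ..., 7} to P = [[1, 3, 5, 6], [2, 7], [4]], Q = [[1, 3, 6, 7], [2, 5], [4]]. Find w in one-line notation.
Reverse the RSK construction: for i from n down to 1, find the cell of Q containing i, remove the entry at that cell from P, and reverse-bump it up through P; the value ejected from row 1 is w(i).

Step i=7: Q has 7 at row 1, column 4; remove that cell from P, ejecting 6. So w(7) = 6. P is now [[1, 3, 5], [2, 7], [4]].
Step i=6: Q has 6 at row 1, column 3; remove that cell from P, ejecting 5. So w(6) = 5. P is now [[1, 3], [2, 7], [4]].
Step i=5: Q has 5 at row 2, column 2; remove 7 from row 2 of P and reverse-bump: 7 enters row 1 and ejects 3. So w(5) = 3. P is now [[1, 7], [2], [4]].
Step i=4: Q has 4 at row 3, column 1; remove 4 from row 3 of P and reverse-bump: 4 enters row 2 and ejects 2; 2 enters row 1 and ejects 1. So w(4) = 1. P is now [[2, 7], [4]].
Step i=3: Q has 3 at row 1, column 2; remove that cell from P, ejecting 7. So w(3) = 7. P is now [[2], [4]].
Step i=2: Q has 2 at row 2, column 1; remove 4 from row 2 of P and reverse-bump: 4 enters row 1 and ejects 2. So w(2) = 2. P is now [[4]].
Step i=1: Q has 1 at row 1, column 1; remove that cell from P, ejecting 4. So w(1) = 4. P is now [].

So w = 4 2 7 1 3 5 6.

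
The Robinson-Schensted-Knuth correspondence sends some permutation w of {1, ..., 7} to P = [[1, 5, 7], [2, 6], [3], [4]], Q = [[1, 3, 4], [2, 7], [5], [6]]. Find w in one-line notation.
Reverse the RSK construction: for i from n down to 1, find the cell of Q containing i, remove the entry at that cell from P, and reverse-bump it up through P; the value ejected from row 1 is w(i).

Step i=7: Q has 7 at row 2, column 2; remove 6 from row 2 of P and reverse-bump: 6 enters row 1 and ejects 5. So w(7) = 5. P is now [[1, 6, 7], [2], [3], [4]].
Step i=6: Q has 6 at row 4, column 1; remove 4 from row 4 of P and reverse-bump: 4 enters row 3 and ejects 3; 3 enters row 2 and ejects 2; 2 enters row 1 and ejects 1. So w(6) = 1. P is now [[2, 6, 7], [3], [4]].
Step i=5: Q has 5 at row 3, column 1; remove 4 from row 3 of P and reverse-bump: 4 enters row 2 and ejects 3; 3 enters row 1 and ejects 2. So w(5) = 2. P is now [[3, 6, 7], [4]].
Step i=4: Q has 4 at row 1, column 3; remove that cell from P, ejecting 7. So w(4) = 7. P is now [[3, 6], [4]].
Step i=3: Q has 3 at row 1, column 2; remove that cell from P, ejecting 6. So w(3) = 6. P is now [[3], [4]].
Step i=2: Q has 2 at row 2, column 1; remove 4 from row 2 of P and reverse-bump: 4 enters row 1 and ejects 3. So w(2) = 3. P is now [[4]].
Step i=1: Q has 1 at row 1, column 1; remove that cell from P, ejecting 4. So w(1) = 4. P is now [].

So w = 4 3 6 7 2 1 5.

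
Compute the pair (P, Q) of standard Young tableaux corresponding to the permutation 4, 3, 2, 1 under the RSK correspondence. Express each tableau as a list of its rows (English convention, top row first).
P = [[1], [2], [3], [4]], Q = [[1], [2], [3], [4]]

Insert each entry of the permutation into P by Schensted row insertion, recording in Q the position of each new cell.

After inserting 4: P = [[4]].
After inserting 3: P = [[3], [4]].
After inserting 2: P = [[2], [3], [4]].
After inserting 1: P = [[1], [2], [3], [4]].

So P = [[1], [2], [3], [4]], Q = [[1], [2], [3], [4]].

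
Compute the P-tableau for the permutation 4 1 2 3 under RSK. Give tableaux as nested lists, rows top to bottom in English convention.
P = [[1, 2, 3], [4]]

Insert 4: appended to row 1. P = [[4]].
Insert 1: 1 bumps 4 from row 1; 4 starts row 2. P = [[1], [4]].
Insert 2: appended to row 1. P = [[1, 2], [4]].
Insert 3: appended to row 1. P = [[1, 2, 3], [4]].

So P = [[1, 2, 3], [4]].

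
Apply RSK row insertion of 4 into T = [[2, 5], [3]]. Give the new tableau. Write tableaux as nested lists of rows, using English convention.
[[2, 4], [3, 5]]

In row 1, 4 replaces 5 (the leftmost entry greater than 4); 5 is bumped to row 2. 5 is appended to row 2. The new tableau is [[2, 4], [3, 5]].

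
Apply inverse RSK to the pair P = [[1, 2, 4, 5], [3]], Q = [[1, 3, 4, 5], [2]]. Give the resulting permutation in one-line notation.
3 1 2 4 5

Reverse RSK: for i = n, n-1, ..., 1, locate i in Q, remove the corresponding corner cell from P, and reverse-bump its entry up through P; the value ejected from row 1 is w(i).

So w = 3 1 2 4 5.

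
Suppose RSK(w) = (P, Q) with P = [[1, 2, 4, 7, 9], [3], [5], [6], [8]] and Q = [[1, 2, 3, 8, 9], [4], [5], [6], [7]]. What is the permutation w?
Reverse RSK: for i = n, n-1, ..., 1, locate i in Q, remove the corresponding corner cell from P, and reverse-bump its entry up through P; the value ejected from row 1 is w(i).

So w = 1 3 8 6 5 4 2 7 9.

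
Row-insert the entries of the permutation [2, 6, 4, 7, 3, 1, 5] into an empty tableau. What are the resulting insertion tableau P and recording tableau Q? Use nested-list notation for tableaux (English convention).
P = [[1, 3, 5], [2, 7], [4], [6]], Q = [[1, 2, 4], [3, 7], [5], [6]]

Insert each entry of the permutation into P by Schensted row insertion, recording in Q the position of each new cell.

Insert 2: appended to row 1. P = [[2]].
Insert 6: appended to row 1. P = [[2, 6]].
Insert 4: 4 bumps 6 from row 1; 6 starts row 2. P = [[2, 4], [6]].
Insert 7: appended to row 1. P = [[2, 4, 7], [6]].
Insert 3: 3 bumps 4 from row 1; 4 bumps 6 from row 2; 6 starts row 3. P = [[2, 3, 7], [4], [6]].
Insert 1: 1 bumps 2 from row 1; 2 bumps 4 from row 2; 4 bumps 6 from row 3; 6 starts row 4. P = [[1, 3, 7], [2], [4], [6]].
Insert 5: 5 bumps 7 from row 1; 7 appends to row 2. P = [[1, 3, 5], [2, 7], [4], [6]].

So P = [[1, 3, 5], [2, 7], [4], [6]], Q = [[1, 2, 4], [3, 7], [5], [6]].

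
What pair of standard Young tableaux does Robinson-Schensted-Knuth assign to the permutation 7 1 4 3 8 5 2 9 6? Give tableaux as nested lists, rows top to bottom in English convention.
P = [[1, 2, 5, 6], [3, 8, 9], [4], [7]], Q = [[1, 3, 5, 8], [2, 6, 9], [4], [7]]

Insert each entry of the permutation into P by Schensted row insertion, recording in Q the position of each new cell.

After inserting 7: P = [[7]].
After inserting 1: P = [[1], [7]].
After inserting 4: P = [[1, 4], [7]].
After inserting 3: P = [[1, 3], [4], [7]].
After inserting 8: P = [[1, 3, 8], [4], [7]].
After inserting 5: P = [[1, 3, 5], [4, 8], [7]].
After inserting 2: P = [[1, 2, 5], [3, 8], [4], [7]].
After inserting 9: P = [[1, 2, 5, 9], [3, 8], [4], [7]].
After inserting 6: P = [[1, 2, 5, 6], [3, 8, 9], [4], [7]].

So P = [[1, 2, 5, 6], [3, 8, 9], [4], [7]], Q = [[1, 3, 5, 8], [2, 6, 9], [4], [7]].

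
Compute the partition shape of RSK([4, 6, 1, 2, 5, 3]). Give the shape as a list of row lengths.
[3, 2, 1]

RSK row insertion gives P = [[1, 2, 3], [4, 5], [6]], which has shape [3, 2, 1].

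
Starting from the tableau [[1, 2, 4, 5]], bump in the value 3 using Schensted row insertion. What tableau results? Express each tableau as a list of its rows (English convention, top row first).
[[1, 2, 3, 5], [4]]

In row 1, 3 replaces 4 (the leftmost entry greater than 3); 4 is bumped to row 2. 4 starts a new row 2. The new tableau is [[1, 2, 3, 5], [4]].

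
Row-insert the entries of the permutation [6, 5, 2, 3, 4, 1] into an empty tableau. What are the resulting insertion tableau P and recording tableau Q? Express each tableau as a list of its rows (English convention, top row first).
P = [[1, 3, 4], [2], [5], [6]], Q = [[1, 4, 5], [2], [3], [6]]

Insert each entry of the permutation into P by Schensted row insertion, recording in Q the position of each new cell.

After inserting 6: P = [[6]].
After inserting 5: P = [[5], [6]].
After inserting 2: P = [[2], [5], [6]].
After inserting 3: P = [[2, 3], [5], [6]].
After inserting 4: P = [[2, 3, 4], [5], [6]].
After inserting 1: P = [[1, 3, 4], [2], [5], [6]].

So P = [[1, 3, 4], [2], [5], [6]], Q = [[1, 4, 5], [2], [3], [6]].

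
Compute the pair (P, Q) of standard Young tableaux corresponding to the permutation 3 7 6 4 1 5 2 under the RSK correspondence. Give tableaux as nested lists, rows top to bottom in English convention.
Insert each entry of the permutation into P by Schensted row insertion, recording in Q the position of each new cell.

Insert 3: appended to row 1. P = [[3]].
Insert 7: appended to row 1. P = [[3, 7]].
Insert 6: 6 bumps 7 from row 1; 7 starts row 2. P = [[3, 6], [7]].
Insert 4: 4 bumps 6 from row 1; 6 bumps 7 from row 2; 7 starts row 3. P = [[3, 4], [6], [7]].
Insert 1: 1 bumps 3 from row 1; 3 bumps 6 from row 2; 6 bumps 7 from row 3; 7 starts row 4. P = [[1, 4], [3], [6], [7]].
Insert 5: appended to row 1. P = [[1, 4, 5], [3], [6], [7]].
Insert 2: 2 bumps 4 from row 1; 4 appends to row 2. P = [[1, 2, 5], [3, 4], [6], [7]].

So P = [[1, 2, 5], [3, 4], [6], [7]], Q = [[1, 2, 6], [3, 7], [4], [5]].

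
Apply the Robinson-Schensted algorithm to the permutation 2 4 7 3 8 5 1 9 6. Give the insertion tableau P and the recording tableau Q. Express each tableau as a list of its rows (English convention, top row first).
P = [[1, 3, 5, 6, 9], [2, 7, 8], [4]], Q = [[1, 2, 3, 5, 8], [4, 6, 9], [7]]

Insert each entry of the permutation into P by Schensted row insertion, recording in Q the position of each new cell.

Insert 2: appended to row 1. P = [[2]].
Insert 4: appended to row 1. P = [[2, 4]].
Insert 7: appended to row 1. P = [[2, 4, 7]].
Insert 3: 3 bumps 4 from row 1; 4 starts row 2. P = [[2, 3, 7], [4]].
Insert 8: appended to row 1. P = [[2, 3, 7, 8], [4]].
Insert 5: 5 bumps 7 from row 1; 7 appends to row 2. P = [[2, 3, 5, 8], [4, 7]].
Insert 1: 1 bumps 2 from row 1; 2 bumps 4 from row 2; 4 starts row 3. P = [[1, 3, 5, 8], [2, 7], [4]].
Insert 9: appended to row 1. P = [[1, 3, 5, 8, 9], [2, 7], [4]].
Insert 6: 6 bumps 8 from row 1; 8 appends to row 2. P = [[1, 3, 5, 6, 9], [2, 7, 8], [4]].

So P = [[1, 3, 5, 6, 9], [2, 7, 8], [4]], Q = [[1, 2, 3, 5, 8], [4, 6, 9], [7]].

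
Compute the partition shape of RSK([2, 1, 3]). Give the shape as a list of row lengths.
RSK row insertion gives P = [[1, 3], [2]], which has shape [2, 1].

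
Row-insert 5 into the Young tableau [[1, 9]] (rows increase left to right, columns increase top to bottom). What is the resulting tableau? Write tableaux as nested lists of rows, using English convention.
[[1, 5], [9]]

In row 1, 5 replaces 9 (the leftmost entry greater than 5); 9 is bumped to row 2. 9 starts a new row 2. The new tableau is [[1, 5], [9]].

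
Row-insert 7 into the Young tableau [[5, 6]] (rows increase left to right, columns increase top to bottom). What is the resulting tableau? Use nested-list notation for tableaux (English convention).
[[5, 6, 7]]

7 is larger than every entry of row 1, so it is appended to row 1. The new tableau is [[5, 6, 7]].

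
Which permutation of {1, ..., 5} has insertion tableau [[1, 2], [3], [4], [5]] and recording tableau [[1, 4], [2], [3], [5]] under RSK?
Reverse the RSK construction: for i from n down to 1, find the cell of Q containing i, remove the entry at that cell from P, and reverse-bump it up through P; the value ejected from row 1 is w(i).

Step i=5: Q has 5 at row 4, column 1; remove 5 from row 4 of P and reverse-bump: 5 enters row 3 and ejects 4; 4 enters row 2 and ejects 3; 3 enters row 1 and ejects 2. So w(5) = 2. P is now [[1, 3], [4], [5]].
Step i=4: Q has 4 at row 1, column 2; remove that cell from P, ejecting 3. So w(4) = 3. P is now [[1], [4], [5]].
Step i=3: Q has 3 at row 3, column 1; remove 5 from row 3 of P and reverse-bump: 5 enters row 2 and ejects 4; 4 enters row 1 and ejects 1. So w(3) = 1. P is now [[4], [5]].
Step i=2: Q has 2 at row 2, column 1; remove 5 from row 2 of P and reverse-bump: 5 enters row 1 and ejects 4. So w(2) = 4. P is now [[5]].
Step i=1: Q has 1 at row 1, column 1; remove that cell from P, ejecting 5. So w(1) = 5. P is now [].

So w = 5 4 1 3 2.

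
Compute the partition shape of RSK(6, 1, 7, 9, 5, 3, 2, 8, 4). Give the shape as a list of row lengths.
[3, 3, 2, 1]

Row-insert each entry into an empty tableau.

After inserting 6: P = [[6]].
After inserting 1: P = [[1], [6]].
After inserting 7: P = [[1, 7], [6]].
After inserting 9: P = [[1, 7, 9], [6]].
After inserting 5: P = [[1, 5, 9], [6, 7]].
After inserting 3: P = [[1, 3, 9], [5, 7], [6]].
After inserting 2: P = [[1, 2, 9], [3, 7], [5], [6]].
After inserting 8: P = [[1, 2, 8], [3, 7, 9], [5], [6]].
After inserting 4: P = [[1, 2, 4], [3, 7, 8], [5, 9], [6]].

The final insertion tableau P = [[1, 2, 4], [3, 7, 8], [5, 9], [6]] has shape [3, 3, 2, 1].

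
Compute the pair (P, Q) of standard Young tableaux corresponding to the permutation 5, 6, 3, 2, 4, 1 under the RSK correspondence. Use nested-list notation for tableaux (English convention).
Insert each entry of the permutation into P by Schensted row insertion, recording in Q the position of each new cell.

Insert 5: appended to row 1. P = [[5]].
Insert 6: appended to row 1. P = [[5, 6]].
Insert 3: 3 bumps 5 from row 1; 5 starts row 2. P = [[3, 6], [5]].
Insert 2: 2 bumps 3 from row 1; 3 bumps 5 from row 2; 5 starts row 3. P = [[2, 6], [3], [5]].
Insert 4: 4 bumps 6 from row 1; 6 appends to row 2. P = [[2, 4], [3, 6], [5]].
Insert 1: 1 bumps 2 from row 1; 2 bumps 3 from row 2; 3 bumps 5 from row 3; 5 starts row 4. P = [[1, 4], [2, 6], [3], [5]].

So P = [[1, 4], [2, 6], [3], [5]], Q = [[1, 2], [3, 5], [4], [6]].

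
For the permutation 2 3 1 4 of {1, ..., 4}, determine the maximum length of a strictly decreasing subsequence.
2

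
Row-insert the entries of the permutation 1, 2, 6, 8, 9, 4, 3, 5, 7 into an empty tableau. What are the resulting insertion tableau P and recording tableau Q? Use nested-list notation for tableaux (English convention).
Insert each entry of the permutation into P by Schensted row insertion, recording in Q the position of each new cell.

Insert 1: appended to row 1. P = [[1]].
Insert 2: appended to row 1. P = [[1, 2]].
Insert 6: appended to row 1. P = [[1, 2, 6]].
Insert 8: appended to row 1. P = [[1, 2, 6, 8]].
Insert 9: appended to row 1. P = [[1, 2, 6, 8, 9]].
Insert 4: 4 bumps 6 from row 1; 6 starts row 2. P = [[1, 2, 4, 8, 9], [6]].
Insert 3: 3 bumps 4 from row 1; 4 bumps 6 from row 2; 6 starts row 3. P = [[1, 2, 3, 8, 9], [4], [6]].
Insert 5: 5 bumps 8 from row 1; 8 appends to row 2. P = [[1, 2, 3, 5, 9], [4, 8], [6]].
Insert 7: 7 bumps 9 from row 1; 9 appends to row 2. P = [[1, 2, 3, 5, 7], [4, 8, 9], [6]].

So P = [[1, 2, 3, 5, 7], [4, 8, 9], [6]], Q = [[1, 2, 3, 4, 5], [6, 8, 9], [7]].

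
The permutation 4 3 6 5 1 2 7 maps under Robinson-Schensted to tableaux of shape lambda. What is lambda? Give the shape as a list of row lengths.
RSK row insertion gives P = [[1, 2, 7], [3, 5], [4, 6]], which has shape [3, 2, 2].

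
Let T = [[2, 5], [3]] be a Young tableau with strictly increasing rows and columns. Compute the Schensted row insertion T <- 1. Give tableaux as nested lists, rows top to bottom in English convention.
[[1, 5], [2], [3]]

In row 1, 1 replaces 2 (the leftmost entry greater than 1); 2 is bumped to row 2. In row 2, 2 replaces 3 (the leftmost entry greater than 2); 3 is bumped to row 3. 3 starts a new row 3. The new tableau is [[1, 5], [2], [3]].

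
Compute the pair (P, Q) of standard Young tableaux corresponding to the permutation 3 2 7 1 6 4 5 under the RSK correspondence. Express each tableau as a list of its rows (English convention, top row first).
P = [[1, 4, 5], [2, 6], [3, 7]], Q = [[1, 3, 7], [2, 5], [4, 6]]

Insert each entry of the permutation into P by Schensted row insertion, recording in Q the position of each new cell.

Insert 3: appended to row 1. P = [[3]].
Insert 2: 2 bumps 3 from row 1; 3 starts row 2. P = [[2], [3]].
Insert 7: appended to row 1. P = [[2, 7], [3]].
Insert 1: 1 bumps 2 from row 1; 2 bumps 3 from row 2; 3 starts row 3. P = [[1, 7], [2], [3]].
Insert 6: 6 bumps 7 from row 1; 7 appends to row 2. P = [[1, 6], [2, 7], [3]].
Insert 4: 4 bumps 6 from row 1; 6 bumps 7 from row 2; 7 appends to row 3. P = [[1, 4], [2, 6], [3, 7]].
Insert 5: appended to row 1. P = [[1, 4, 5], [2, 6], [3, 7]].

So P = [[1, 4, 5], [2, 6], [3, 7]], Q = [[1, 3, 7], [2, 5], [4, 6]].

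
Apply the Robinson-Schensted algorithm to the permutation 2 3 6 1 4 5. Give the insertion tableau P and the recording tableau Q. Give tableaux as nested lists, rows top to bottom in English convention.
P = [[1, 3, 4, 5], [2, 6]], Q = [[1, 2, 3, 6], [4, 5]]

Insert each entry of the permutation into P by Schensted row insertion, recording in Q the position of each new cell.

Insert 2: appended to row 1. P = [[2]], Q = [[1]].
Insert 3: appended to row 1. P = [[2, 3]], Q = [[1, 2]].
Insert 6: appended to row 1. P = [[2, 3, 6]], Q = [[1, 2, 3]].
Insert 1: 1 bumps 2 from row 1; 2 starts row 2. P = [[1, 3, 6], [2]], Q = [[1, 2, 3], [4]].
Insert 4: 4 bumps 6 from row 1; 6 appends to row 2. P = [[1, 3, 4], [2, 6]], Q = [[1, 2, 3], [4, 5]].
Insert 5: appended to row 1. P = [[1, 3, 4, 5], [2, 6]], Q = [[1, 2, 3, 6], [4, 5]].

So P = [[1, 3, 4, 5], [2, 6]], Q = [[1, 2, 3, 6], [4, 5]].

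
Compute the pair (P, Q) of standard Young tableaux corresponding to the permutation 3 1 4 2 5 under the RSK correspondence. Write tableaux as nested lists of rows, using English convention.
Insert each entry of the permutation into P by Schensted row insertion, recording in Q the position of each new cell.

Insert 3: appended to row 1. P = [[3]], Q = [[1]].
Insert 1: 1 bumps 3 from row 1; 3 starts row 2. P = [[1], [3]], Q = [[1], [2]].
Insert 4: appended to row 1. P = [[1, 4], [3]], Q = [[1, 3], [2]].
Insert 2: 2 bumps 4 from row 1; 4 appends to row 2. P = [[1, 2], [3, 4]], Q = [[1, 3], [2, 4]].
Insert 5: appended to row 1. P = [[1, 2, 5], [3, 4]], Q = [[1, 3, 5], [2, 4]].

So P = [[1, 2, 5], [3, 4]], Q = [[1, 3, 5], [2, 4]].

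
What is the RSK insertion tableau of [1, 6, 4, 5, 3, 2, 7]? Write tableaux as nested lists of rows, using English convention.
Insert 1: appended to row 1. P = [[1]].
Insert 6: appended to row 1. P = [[1, 6]].
Insert 4: 4 bumps 6 from row 1; 6 starts row 2. P = [[1, 4], [6]].
Insert 5: appended to row 1. P = [[1, 4, 5], [6]].
Insert 3: 3 bumps 4 from row 1; 4 bumps 6 from row 2; 6 starts row 3. P = [[1, 3, 5], [4], [6]].
Insert 2: 2 bumps 3 from row 1; 3 bumps 4 from row 2; 4 bumps 6 from row 3; 6 starts row 4. P = [[1, 2, 5], [3], [4], [6]].
Insert 7: appended to row 1. P = [[1, 2, 5, 7], [3], [4], [6]].

So P = [[1, 2, 5, 7], [3], [4], [6]].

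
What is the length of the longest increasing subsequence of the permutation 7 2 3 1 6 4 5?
4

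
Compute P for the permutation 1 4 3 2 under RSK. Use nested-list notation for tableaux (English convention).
Insert 1: appended to row 1. P = [[1]].
Insert 4: appended to row 1. P = [[1, 4]].
Insert 3: 3 bumps 4 from row 1; 4 starts row 2. P = [[1, 3], [4]].
Insert 2: 2 bumps 3 from row 1; 3 bumps 4 from row 2; 4 starts row 3. P = [[1, 2], [3], [4]].

So P = [[1, 2], [3], [4]].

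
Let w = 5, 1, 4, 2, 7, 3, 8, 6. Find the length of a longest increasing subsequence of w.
4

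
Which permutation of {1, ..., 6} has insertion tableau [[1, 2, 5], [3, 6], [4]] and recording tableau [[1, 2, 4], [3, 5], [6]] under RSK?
1 4 3 6 5 2

Reverse the RSK construction: for i from n down to 1, find the cell of Q containing i, remove the entry at that cell from P, and reverse-bump it up through P; the value ejected from row 1 is w(i).

Step i=6: Q has 6 at row 3, column 1; remove 4 from row 3 of P and reverse-bump: 4 enters row 2 and ejects 3; 3 enters row 1 and ejects 2. So w(6) = 2. P is now [[1, 3, 5], [4, 6]].
Step i=5: Q has 5 at row 2, column 2; remove 6 from row 2 of P and reverse-bump: 6 enters row 1 and ejects 5. So w(5) = 5. P is now [[1, 3, 6], [4]].
Step i=4: Q has 4 at row 1, column 3; remove that cell from P, ejecting 6. So w(4) = 6. P is now [[1, 3], [4]].
Step i=3: Q has 3 at row 2, column 1; remove 4 from row 2 of P and reverse-bump: 4 enters row 1 and ejects 3. So w(3) = 3. P is now [[1, 4]].
Step i=2: Q has 2 at row 1, column 2; remove that cell from P, ejecting 4. So w(2) = 4. P is now [[1]].
Step i=1: Q has 1 at row 1, column 1; remove that cell from P, ejecting 1. So w(1) = 1. P is now [].

So w = 1 4 3 6 5 2.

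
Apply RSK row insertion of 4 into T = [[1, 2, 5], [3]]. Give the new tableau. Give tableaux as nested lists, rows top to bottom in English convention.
In row 1, 4 replaces 5 (the leftmost entry greater than 4); 5 is bumped to row 2. 5 is appended to row 2. The new tableau is [[1, 2, 4], [3, 5]].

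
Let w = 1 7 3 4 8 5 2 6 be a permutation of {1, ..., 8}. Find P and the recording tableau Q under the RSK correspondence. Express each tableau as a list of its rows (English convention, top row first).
Insert each entry of the permutation into P by Schensted row insertion, recording in Q the position of each new cell.

Insert 1: appended to row 1. P = [[1]], Q = [[1]].
Insert 7: appended to row 1. P = [[1, 7]], Q = [[1, 2]].
Insert 3: 3 bumps 7 from row 1; 7 starts row 2. P = [[1, 3], [7]], Q = [[1, 2], [3]].
Insert 4: appended to row 1. P = [[1, 3, 4], [7]], Q = [[1, 2, 4], [3]].
Insert 8: appended to row 1. P = [[1, 3, 4, 8], [7]], Q = [[1, 2, 4, 5], [3]].
Insert 5: 5 bumps 8 from row 1; 8 appends to row 2. P = [[1, 3, 4, 5], [7, 8]], Q = [[1, 2, 4, 5], [3, 6]].
Insert 2: 2 bumps 3 from row 1; 3 bumps 7 from row 2; 7 starts row 3. P = [[1, 2, 4, 5], [3, 8], [7]], Q = [[1, 2, 4, 5], [3, 6], [7]].
Insert 6: appended to row 1. P = [[1, 2, 4, 5, 6], [3, 8], [7]], Q = [[1, 2, 4, 5, 8], [3, 6], [7]].

So P = [[1, 2, 4, 5, 6], [3, 8], [7]], Q = [[1, 2, 4, 5, 8], [3, 6], [7]].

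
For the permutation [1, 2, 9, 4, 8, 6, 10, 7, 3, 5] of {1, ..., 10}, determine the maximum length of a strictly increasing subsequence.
5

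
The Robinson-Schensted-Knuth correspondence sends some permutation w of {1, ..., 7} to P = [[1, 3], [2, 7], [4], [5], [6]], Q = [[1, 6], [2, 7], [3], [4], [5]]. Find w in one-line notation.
Reverse the RSK construction: for i from n down to 1, find the cell of Q containing i, remove the entry at that cell from P, and reverse-bump it up through P; the value ejected from row 1 is w(i).

Step i=7: Q has 7 at row 2, column 2; remove 7 from row 2 of P and reverse-bump: 7 enters row 1 and ejects 3. So w(7) = 3. P is now [[1, 7], [2], [4], [5], [6]].
Step i=6: Q has 6 at row 1, column 2; remove that cell from P, ejecting 7. So w(6) = 7. P is now [[1], [2], [4], [5], [6]].
Step i=5: Q has 5 at row 5, column 1; remove 6 from row 5 of P and reverse-bump: 6 enters row 4 and ejects 5; 5 enters row 3 and ejects 4; 4 enters row 2 and ejects 2; 2 enters row 1 and ejects 1. So w(5) = 1. P is now [[2], [4], [5], [6]].
Step i=4: Q has 4 at row 4, column 1; remove 6 from row 4 of P and reverse-bump: 6 enters row 3 and ejects 5; 5 enters row 2 and ejects 4; 4 enters row 1 and ejects 2. So w(4) = 2. P is now [[4], [5], [6]].
Step i=3: Q has 3 at row 3, column 1; remove 6 from row 3 of P and reverse-bump: 6 enters row 2 and ejects 5; 5 enters row 1 and ejects 4. So w(3) = 4. P is now [[5], [6]].
Step i=2: Q has 2 at row 2, column 1; remove 6 from row 2 of P and reverse-bump: 6 enters row 1 and ejects 5. So w(2) = 5. P is now [[6]].
Step i=1: Q has 1 at row 1, column 1; remove that cell from P, ejecting 6. So w(1) = 6. P is now [].

So w = 6 5 4 2 1 7 3.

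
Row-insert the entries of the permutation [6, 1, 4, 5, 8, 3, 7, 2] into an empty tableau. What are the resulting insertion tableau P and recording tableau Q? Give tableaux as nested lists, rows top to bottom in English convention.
Insert each entry of the permutation into P by Schensted row insertion, recording in Q the position of each new cell.

Insert 6: appended to row 1. P = [[6]].
Insert 1: 1 bumps 6 from row 1; 6 starts row 2. P = [[1], [6]].
Insert 4: appended to row 1. P = [[1, 4], [6]].
Insert 5: appended to row 1. P = [[1, 4, 5], [6]].
Insert 8: appended to row 1. P = [[1, 4, 5, 8], [6]].
Insert 3: 3 bumps 4 from row 1; 4 bumps 6 from row 2; 6 starts row 3. P = [[1, 3, 5, 8], [4], [6]].
Insert 7: 7 bumps 8 from row 1; 8 appends to row 2. P = [[1, 3, 5, 7], [4, 8], [6]].
Insert 2: 2 bumps 3 from row 1; 3 bumps 4 from row 2; 4 bumps 6 from row 3; 6 starts row 4. P = [[1, 2, 5, 7], [3, 8], [4], [6]].

So P = [[1, 2, 5, 7], [3, 8], [4], [6]], Q = [[1, 3, 4, 5], [2, 7], [6], [8]].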